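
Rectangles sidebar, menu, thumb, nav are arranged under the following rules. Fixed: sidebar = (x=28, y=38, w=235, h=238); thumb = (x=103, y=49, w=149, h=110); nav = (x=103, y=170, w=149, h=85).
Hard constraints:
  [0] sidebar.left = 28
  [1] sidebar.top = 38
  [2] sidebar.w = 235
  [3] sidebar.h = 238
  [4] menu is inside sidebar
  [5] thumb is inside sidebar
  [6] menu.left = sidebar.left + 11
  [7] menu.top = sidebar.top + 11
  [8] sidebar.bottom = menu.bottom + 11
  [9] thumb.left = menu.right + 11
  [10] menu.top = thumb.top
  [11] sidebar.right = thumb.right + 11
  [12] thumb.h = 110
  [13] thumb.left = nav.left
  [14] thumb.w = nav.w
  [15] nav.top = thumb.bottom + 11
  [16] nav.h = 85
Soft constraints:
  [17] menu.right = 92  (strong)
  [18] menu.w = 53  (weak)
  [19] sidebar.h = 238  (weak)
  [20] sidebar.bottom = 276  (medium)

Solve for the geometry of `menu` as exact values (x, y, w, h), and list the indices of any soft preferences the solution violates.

1. menu.x = 39  [menu.left = sidebar.left + 11]
2. menu.y = 49  [menu.top = sidebar.top + 11]
3. menu.h = 216  [sidebar.bottom = menu.bottom + 11]
4. menu.w = 53  [thumb.left = menu.right + 11]

menu = (x=39, y=49, w=53, h=216)
violated soft preferences: none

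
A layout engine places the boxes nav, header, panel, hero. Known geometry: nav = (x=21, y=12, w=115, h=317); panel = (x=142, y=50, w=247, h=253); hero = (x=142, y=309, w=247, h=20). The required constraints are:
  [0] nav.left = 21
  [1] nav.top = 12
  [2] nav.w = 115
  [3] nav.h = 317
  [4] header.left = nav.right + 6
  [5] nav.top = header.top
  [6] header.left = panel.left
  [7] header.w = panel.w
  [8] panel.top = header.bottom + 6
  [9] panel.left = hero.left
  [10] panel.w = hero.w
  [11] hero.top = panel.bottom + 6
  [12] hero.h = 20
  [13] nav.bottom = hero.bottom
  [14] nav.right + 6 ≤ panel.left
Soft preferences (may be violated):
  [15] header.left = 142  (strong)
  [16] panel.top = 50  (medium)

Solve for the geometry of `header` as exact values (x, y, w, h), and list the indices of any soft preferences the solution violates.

1. header.x = 142  [header.left = nav.right + 6]
2. header.y = 12  [nav.top = header.top]
3. header.w = 247  [header.w = panel.w]
4. header.h = 32  [panel.top = header.bottom + 6]

header = (x=142, y=12, w=247, h=32)
violated soft preferences: none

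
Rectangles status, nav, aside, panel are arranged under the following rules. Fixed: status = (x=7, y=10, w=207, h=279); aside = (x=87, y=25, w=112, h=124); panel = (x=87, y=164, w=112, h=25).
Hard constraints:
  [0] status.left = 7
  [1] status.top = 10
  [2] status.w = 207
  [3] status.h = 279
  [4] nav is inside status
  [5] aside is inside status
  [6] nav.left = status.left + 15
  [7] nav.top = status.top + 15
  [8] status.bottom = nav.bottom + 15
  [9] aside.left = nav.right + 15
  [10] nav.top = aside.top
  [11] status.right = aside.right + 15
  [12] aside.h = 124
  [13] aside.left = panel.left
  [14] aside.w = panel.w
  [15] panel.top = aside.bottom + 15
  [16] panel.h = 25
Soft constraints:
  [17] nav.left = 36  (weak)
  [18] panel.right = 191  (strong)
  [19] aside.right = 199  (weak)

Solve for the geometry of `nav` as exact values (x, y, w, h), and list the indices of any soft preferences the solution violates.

nav = (x=22, y=25, w=50, h=249)
violated soft preferences: 17, 18

1. nav.x = 22  [nav.left = status.left + 15]
2. nav.y = 25  [nav.top = status.top + 15]
3. nav.h = 249  [status.bottom = nav.bottom + 15]
4. nav.w = 50  [aside.left = nav.right + 15]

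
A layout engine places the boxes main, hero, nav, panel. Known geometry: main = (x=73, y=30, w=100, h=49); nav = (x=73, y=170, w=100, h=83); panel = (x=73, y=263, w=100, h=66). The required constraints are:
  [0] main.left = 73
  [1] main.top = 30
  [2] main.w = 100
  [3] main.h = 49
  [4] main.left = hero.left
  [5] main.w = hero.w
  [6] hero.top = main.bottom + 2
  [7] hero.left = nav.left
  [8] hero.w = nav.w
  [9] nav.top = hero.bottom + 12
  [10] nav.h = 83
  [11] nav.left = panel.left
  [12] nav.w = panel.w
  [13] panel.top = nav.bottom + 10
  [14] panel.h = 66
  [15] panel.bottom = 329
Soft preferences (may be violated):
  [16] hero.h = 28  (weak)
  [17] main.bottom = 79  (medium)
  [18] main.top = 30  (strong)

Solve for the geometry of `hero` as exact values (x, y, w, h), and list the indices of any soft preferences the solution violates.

hero = (x=73, y=81, w=100, h=77)
violated soft preferences: 16

1. hero.x = 73  [main.left = hero.left]
2. hero.w = 100  [main.w = hero.w]
3. hero.y = 81  [hero.top = main.bottom + 2]
4. hero.h = 77  [nav.top = hero.bottom + 12]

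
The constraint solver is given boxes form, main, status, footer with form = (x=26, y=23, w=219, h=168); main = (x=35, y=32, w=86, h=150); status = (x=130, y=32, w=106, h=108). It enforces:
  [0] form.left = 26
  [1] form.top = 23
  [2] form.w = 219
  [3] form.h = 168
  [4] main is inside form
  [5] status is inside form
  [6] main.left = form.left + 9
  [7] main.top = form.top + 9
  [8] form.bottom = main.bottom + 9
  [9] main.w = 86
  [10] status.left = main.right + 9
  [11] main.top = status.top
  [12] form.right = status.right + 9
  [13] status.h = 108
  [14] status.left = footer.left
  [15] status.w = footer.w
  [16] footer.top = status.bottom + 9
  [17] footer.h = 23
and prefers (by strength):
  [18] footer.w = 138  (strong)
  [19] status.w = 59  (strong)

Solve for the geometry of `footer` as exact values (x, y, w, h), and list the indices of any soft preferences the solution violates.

1. footer.x = 130  [status.left = footer.left]
2. footer.w = 106  [status.w = footer.w]
3. footer.y = 149  [footer.top = status.bottom + 9]
4. footer.h = 23  [footer.h = 23]

footer = (x=130, y=149, w=106, h=23)
violated soft preferences: 18, 19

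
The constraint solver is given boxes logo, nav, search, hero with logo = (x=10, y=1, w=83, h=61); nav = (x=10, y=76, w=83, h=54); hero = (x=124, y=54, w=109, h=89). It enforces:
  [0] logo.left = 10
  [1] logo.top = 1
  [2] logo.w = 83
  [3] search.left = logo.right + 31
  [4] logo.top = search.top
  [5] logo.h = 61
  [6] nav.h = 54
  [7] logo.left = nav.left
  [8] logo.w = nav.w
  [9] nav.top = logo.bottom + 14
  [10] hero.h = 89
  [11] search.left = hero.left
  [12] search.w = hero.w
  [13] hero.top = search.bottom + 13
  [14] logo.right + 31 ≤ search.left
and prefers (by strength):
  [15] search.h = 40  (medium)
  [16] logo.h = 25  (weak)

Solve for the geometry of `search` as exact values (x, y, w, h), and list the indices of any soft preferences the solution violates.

1. search.x = 124  [search.left = logo.right + 31]
2. search.y = 1  [logo.top = search.top]
3. search.w = 109  [search.w = hero.w]
4. search.h = 40  [hero.top = search.bottom + 13]

search = (x=124, y=1, w=109, h=40)
violated soft preferences: 16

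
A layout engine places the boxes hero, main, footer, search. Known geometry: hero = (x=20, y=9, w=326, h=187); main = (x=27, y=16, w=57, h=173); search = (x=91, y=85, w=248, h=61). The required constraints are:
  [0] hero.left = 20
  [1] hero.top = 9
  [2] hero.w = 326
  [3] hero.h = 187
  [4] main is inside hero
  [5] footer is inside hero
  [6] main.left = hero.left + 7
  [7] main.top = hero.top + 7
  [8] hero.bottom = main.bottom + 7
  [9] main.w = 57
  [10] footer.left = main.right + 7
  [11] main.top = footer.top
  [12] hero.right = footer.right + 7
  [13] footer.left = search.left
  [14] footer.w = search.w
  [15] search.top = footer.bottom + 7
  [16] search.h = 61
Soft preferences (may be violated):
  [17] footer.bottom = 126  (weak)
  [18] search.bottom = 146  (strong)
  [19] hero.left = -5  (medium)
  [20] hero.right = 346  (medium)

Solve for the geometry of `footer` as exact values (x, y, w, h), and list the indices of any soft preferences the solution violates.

footer = (x=91, y=16, w=248, h=62)
violated soft preferences: 17, 19

1. footer.x = 91  [footer.left = main.right + 7]
2. footer.y = 16  [main.top = footer.top]
3. footer.w = 248  [hero.right = footer.right + 7]
4. footer.h = 62  [search.top = footer.bottom + 7]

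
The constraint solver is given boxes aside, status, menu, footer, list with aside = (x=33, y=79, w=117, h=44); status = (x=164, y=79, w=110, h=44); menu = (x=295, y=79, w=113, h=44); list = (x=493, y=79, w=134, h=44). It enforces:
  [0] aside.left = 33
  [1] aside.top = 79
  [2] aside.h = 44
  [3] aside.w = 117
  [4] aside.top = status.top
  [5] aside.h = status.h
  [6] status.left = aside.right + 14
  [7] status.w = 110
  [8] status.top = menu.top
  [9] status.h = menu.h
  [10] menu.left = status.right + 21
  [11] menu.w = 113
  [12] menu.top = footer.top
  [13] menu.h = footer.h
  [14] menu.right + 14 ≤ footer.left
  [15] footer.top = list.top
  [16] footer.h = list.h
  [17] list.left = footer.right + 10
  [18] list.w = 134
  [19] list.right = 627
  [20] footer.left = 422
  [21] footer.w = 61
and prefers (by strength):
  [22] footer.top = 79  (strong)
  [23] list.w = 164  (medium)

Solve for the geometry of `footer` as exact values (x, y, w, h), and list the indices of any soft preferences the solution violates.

footer = (x=422, y=79, w=61, h=44)
violated soft preferences: 23

1. footer.y = 79  [menu.top = footer.top]
2. footer.h = 44  [menu.h = footer.h]
3. footer.x = 422  [footer.left = 422]
4. footer.w = 61  [footer.w = 61]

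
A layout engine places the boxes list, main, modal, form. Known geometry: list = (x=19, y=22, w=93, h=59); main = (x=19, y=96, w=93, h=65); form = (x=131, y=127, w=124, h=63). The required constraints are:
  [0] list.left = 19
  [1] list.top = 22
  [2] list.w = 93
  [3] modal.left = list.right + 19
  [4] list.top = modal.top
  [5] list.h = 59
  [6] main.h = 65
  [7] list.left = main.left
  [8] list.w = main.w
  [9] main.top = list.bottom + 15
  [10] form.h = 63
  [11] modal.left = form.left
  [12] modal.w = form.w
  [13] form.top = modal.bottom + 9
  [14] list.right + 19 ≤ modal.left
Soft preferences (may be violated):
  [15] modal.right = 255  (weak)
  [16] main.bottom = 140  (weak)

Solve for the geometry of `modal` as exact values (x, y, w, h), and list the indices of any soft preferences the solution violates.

modal = (x=131, y=22, w=124, h=96)
violated soft preferences: 16

1. modal.x = 131  [modal.left = list.right + 19]
2. modal.y = 22  [list.top = modal.top]
3. modal.w = 124  [modal.w = form.w]
4. modal.h = 96  [form.top = modal.bottom + 9]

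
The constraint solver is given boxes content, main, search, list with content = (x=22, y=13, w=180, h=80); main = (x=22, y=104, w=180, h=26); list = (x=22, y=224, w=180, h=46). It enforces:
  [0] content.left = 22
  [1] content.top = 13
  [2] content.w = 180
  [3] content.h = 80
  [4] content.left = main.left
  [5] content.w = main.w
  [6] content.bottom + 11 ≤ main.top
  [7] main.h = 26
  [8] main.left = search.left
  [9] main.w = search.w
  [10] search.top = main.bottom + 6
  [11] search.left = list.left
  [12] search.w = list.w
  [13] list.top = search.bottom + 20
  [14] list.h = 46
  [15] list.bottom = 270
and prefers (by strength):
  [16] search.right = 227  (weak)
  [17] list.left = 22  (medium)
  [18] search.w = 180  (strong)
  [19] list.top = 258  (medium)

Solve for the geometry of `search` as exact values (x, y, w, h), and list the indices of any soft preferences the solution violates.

1. search.x = 22  [main.left = search.left]
2. search.w = 180  [main.w = search.w]
3. search.y = 136  [search.top = main.bottom + 6]
4. search.h = 68  [list.top = search.bottom + 20]

search = (x=22, y=136, w=180, h=68)
violated soft preferences: 16, 19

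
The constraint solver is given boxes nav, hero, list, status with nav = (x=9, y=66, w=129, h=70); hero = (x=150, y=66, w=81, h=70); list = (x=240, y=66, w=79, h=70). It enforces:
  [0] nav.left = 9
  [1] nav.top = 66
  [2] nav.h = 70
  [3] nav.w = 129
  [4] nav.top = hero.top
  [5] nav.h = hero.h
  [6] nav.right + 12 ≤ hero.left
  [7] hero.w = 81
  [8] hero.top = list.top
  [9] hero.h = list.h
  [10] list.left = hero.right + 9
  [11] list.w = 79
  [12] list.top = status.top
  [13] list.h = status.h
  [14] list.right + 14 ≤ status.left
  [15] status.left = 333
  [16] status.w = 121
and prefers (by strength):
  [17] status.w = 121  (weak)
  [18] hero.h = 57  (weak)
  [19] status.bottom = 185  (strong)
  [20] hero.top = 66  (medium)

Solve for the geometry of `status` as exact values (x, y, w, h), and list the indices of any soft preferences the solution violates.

1. status.y = 66  [list.top = status.top]
2. status.h = 70  [list.h = status.h]
3. status.x = 333  [status.left = 333]
4. status.w = 121  [status.w = 121]

status = (x=333, y=66, w=121, h=70)
violated soft preferences: 18, 19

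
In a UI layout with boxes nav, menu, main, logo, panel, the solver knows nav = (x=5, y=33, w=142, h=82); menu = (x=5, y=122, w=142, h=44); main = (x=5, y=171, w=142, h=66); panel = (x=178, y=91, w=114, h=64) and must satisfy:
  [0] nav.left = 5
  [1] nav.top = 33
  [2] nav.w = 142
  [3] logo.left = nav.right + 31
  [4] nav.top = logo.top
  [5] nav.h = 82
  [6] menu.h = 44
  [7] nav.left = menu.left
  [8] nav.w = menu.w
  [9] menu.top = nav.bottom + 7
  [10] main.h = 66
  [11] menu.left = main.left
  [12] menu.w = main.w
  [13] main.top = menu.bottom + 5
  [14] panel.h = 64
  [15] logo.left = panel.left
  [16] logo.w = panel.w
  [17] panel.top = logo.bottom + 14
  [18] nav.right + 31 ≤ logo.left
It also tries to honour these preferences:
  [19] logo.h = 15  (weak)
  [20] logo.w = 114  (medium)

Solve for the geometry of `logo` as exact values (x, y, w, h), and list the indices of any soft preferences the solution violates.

1. logo.x = 178  [logo.left = nav.right + 31]
2. logo.y = 33  [nav.top = logo.top]
3. logo.w = 114  [logo.w = panel.w]
4. logo.h = 44  [panel.top = logo.bottom + 14]

logo = (x=178, y=33, w=114, h=44)
violated soft preferences: 19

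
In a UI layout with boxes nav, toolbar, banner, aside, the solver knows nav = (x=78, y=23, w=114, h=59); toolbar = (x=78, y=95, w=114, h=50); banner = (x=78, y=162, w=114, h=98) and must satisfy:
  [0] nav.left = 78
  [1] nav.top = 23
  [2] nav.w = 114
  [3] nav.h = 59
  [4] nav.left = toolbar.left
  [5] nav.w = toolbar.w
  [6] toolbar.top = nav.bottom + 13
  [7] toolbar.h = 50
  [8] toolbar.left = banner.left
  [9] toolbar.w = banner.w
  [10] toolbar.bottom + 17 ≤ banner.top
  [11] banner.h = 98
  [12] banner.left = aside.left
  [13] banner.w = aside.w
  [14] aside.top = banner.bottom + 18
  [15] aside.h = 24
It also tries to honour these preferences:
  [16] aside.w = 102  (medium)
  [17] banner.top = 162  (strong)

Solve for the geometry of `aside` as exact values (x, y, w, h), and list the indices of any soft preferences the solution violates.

aside = (x=78, y=278, w=114, h=24)
violated soft preferences: 16

1. aside.x = 78  [banner.left = aside.left]
2. aside.w = 114  [banner.w = aside.w]
3. aside.y = 278  [aside.top = banner.bottom + 18]
4. aside.h = 24  [aside.h = 24]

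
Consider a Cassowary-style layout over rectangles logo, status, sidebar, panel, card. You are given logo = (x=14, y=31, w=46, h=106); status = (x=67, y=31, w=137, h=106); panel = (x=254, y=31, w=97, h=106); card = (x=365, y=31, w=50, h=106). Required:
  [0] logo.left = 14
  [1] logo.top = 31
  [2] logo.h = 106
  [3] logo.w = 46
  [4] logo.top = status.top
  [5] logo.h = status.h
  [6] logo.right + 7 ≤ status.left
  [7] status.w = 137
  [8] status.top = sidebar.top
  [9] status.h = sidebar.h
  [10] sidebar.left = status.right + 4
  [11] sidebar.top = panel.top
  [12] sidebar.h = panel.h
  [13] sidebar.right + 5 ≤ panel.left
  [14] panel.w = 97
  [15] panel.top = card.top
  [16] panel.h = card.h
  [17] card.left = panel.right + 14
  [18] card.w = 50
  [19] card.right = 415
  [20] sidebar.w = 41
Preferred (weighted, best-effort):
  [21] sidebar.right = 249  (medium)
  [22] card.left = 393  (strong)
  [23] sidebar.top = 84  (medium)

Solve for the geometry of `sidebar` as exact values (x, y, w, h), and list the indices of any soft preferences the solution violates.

sidebar = (x=208, y=31, w=41, h=106)
violated soft preferences: 22, 23

1. sidebar.y = 31  [status.top = sidebar.top]
2. sidebar.h = 106  [status.h = sidebar.h]
3. sidebar.x = 208  [sidebar.left = status.right + 4]
4. sidebar.w = 41  [sidebar.w = 41]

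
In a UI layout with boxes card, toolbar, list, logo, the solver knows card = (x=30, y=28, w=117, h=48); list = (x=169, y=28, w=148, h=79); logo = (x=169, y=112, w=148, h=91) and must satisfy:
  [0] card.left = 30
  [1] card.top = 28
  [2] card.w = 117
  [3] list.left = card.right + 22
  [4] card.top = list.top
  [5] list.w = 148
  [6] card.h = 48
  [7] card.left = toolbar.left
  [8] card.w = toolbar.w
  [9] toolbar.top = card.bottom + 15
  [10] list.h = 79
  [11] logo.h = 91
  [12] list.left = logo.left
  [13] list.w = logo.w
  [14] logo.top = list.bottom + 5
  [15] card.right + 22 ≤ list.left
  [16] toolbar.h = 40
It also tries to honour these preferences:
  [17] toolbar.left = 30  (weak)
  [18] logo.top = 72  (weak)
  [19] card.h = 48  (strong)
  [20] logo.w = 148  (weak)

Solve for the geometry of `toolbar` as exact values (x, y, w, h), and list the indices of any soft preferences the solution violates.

1. toolbar.x = 30  [card.left = toolbar.left]
2. toolbar.w = 117  [card.w = toolbar.w]
3. toolbar.y = 91  [toolbar.top = card.bottom + 15]
4. toolbar.h = 40  [toolbar.h = 40]

toolbar = (x=30, y=91, w=117, h=40)
violated soft preferences: 18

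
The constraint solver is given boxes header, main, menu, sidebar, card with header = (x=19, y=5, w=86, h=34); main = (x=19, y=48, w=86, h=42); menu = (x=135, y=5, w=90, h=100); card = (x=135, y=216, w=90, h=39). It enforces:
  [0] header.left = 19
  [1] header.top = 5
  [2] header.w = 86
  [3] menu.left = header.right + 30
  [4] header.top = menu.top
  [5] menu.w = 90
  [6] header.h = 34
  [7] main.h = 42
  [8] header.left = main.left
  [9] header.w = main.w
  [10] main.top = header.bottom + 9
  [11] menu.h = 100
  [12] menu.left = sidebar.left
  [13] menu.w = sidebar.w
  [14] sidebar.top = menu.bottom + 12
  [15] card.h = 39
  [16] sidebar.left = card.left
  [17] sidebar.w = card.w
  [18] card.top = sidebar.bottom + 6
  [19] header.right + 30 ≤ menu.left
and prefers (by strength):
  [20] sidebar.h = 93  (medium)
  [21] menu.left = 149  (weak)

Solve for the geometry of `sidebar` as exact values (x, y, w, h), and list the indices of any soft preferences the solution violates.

1. sidebar.x = 135  [menu.left = sidebar.left]
2. sidebar.w = 90  [menu.w = sidebar.w]
3. sidebar.y = 117  [sidebar.top = menu.bottom + 12]
4. sidebar.h = 93  [card.top = sidebar.bottom + 6]

sidebar = (x=135, y=117, w=90, h=93)
violated soft preferences: 21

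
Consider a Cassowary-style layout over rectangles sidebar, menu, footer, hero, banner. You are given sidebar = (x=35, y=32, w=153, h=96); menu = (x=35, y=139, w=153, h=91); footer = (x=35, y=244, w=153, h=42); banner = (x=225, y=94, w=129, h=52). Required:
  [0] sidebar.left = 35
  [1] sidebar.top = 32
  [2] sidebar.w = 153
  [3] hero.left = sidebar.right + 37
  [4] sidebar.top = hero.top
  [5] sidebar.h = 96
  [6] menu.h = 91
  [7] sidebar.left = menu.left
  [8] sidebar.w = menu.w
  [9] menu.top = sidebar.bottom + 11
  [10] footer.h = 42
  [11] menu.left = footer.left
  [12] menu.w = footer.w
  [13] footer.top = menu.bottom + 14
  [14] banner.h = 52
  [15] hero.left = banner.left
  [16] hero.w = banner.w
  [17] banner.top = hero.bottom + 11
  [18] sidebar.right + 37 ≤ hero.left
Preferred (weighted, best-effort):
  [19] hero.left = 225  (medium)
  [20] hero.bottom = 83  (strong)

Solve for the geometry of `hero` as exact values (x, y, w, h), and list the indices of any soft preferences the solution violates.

hero = (x=225, y=32, w=129, h=51)
violated soft preferences: none

1. hero.x = 225  [hero.left = sidebar.right + 37]
2. hero.y = 32  [sidebar.top = hero.top]
3. hero.w = 129  [hero.w = banner.w]
4. hero.h = 51  [banner.top = hero.bottom + 11]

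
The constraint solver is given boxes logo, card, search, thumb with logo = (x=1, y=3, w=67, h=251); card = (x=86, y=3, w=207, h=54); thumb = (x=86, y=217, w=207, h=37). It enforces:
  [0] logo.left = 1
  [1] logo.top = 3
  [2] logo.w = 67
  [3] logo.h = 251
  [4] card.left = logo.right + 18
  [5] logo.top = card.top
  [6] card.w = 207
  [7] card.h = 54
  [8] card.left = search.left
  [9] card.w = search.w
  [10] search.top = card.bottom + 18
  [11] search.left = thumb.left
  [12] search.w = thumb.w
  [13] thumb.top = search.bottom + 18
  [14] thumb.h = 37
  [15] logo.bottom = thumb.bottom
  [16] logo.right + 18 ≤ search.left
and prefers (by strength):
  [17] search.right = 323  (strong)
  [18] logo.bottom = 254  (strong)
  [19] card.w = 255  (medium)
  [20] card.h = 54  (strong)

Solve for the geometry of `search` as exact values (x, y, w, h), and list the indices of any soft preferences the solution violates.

search = (x=86, y=75, w=207, h=124)
violated soft preferences: 17, 19

1. search.x = 86  [card.left = search.left]
2. search.w = 207  [card.w = search.w]
3. search.y = 75  [search.top = card.bottom + 18]
4. search.h = 124  [thumb.top = search.bottom + 18]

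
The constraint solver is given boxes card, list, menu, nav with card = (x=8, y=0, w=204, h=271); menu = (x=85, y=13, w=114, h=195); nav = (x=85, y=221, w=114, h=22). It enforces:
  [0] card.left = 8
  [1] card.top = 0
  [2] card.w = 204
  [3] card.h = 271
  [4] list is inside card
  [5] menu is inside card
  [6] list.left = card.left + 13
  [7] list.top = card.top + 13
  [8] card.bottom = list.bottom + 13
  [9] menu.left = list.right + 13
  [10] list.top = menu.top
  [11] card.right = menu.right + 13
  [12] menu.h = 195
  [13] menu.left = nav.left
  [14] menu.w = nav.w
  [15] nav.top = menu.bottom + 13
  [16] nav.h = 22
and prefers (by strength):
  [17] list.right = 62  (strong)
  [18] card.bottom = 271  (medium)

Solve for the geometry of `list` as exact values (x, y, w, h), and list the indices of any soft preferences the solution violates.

list = (x=21, y=13, w=51, h=245)
violated soft preferences: 17

1. list.x = 21  [list.left = card.left + 13]
2. list.y = 13  [list.top = card.top + 13]
3. list.h = 245  [card.bottom = list.bottom + 13]
4. list.w = 51  [menu.left = list.right + 13]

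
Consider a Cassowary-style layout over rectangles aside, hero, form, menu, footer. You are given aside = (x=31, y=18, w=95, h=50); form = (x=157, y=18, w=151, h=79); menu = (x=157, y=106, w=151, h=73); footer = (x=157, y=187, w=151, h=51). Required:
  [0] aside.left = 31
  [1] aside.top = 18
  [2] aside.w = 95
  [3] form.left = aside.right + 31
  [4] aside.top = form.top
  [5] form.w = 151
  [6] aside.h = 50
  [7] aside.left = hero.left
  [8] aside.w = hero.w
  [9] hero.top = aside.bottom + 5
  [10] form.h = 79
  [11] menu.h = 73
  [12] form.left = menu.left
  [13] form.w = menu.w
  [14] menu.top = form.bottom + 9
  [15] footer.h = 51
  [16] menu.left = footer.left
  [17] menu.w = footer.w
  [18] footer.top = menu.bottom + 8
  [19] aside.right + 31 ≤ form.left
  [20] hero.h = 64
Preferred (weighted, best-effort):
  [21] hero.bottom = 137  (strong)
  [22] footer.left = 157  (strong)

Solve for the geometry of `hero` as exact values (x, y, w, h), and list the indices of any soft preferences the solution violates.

hero = (x=31, y=73, w=95, h=64)
violated soft preferences: none

1. hero.x = 31  [aside.left = hero.left]
2. hero.w = 95  [aside.w = hero.w]
3. hero.y = 73  [hero.top = aside.bottom + 5]
4. hero.h = 64  [hero.h = 64]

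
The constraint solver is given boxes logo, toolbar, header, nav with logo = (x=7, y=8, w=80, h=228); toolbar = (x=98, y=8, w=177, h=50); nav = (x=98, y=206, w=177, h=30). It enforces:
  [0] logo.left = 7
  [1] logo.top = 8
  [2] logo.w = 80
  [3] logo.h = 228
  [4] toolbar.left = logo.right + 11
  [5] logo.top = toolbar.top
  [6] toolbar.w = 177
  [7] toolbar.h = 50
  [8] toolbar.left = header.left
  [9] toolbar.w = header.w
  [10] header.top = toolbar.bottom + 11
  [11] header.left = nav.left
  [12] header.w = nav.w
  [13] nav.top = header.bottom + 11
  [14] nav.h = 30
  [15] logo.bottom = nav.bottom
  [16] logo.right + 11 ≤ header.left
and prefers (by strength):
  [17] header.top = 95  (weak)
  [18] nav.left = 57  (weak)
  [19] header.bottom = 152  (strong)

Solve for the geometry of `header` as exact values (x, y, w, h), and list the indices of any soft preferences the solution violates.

header = (x=98, y=69, w=177, h=126)
violated soft preferences: 17, 18, 19

1. header.x = 98  [toolbar.left = header.left]
2. header.w = 177  [toolbar.w = header.w]
3. header.y = 69  [header.top = toolbar.bottom + 11]
4. header.h = 126  [nav.top = header.bottom + 11]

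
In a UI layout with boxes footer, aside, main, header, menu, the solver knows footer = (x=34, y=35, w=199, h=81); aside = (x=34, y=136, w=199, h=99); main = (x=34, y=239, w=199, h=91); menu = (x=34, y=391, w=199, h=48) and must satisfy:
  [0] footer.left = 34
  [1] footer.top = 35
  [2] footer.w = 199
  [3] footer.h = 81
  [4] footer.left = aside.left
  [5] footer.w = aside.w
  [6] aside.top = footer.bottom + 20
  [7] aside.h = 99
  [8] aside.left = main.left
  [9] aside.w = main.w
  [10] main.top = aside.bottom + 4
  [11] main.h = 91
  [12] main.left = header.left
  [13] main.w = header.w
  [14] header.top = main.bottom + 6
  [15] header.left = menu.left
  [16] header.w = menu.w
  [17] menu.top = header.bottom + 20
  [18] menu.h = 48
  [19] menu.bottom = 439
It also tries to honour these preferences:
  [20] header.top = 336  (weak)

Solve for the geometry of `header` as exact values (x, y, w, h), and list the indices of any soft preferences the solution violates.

1. header.x = 34  [main.left = header.left]
2. header.w = 199  [main.w = header.w]
3. header.y = 336  [header.top = main.bottom + 6]
4. header.h = 35  [menu.top = header.bottom + 20]

header = (x=34, y=336, w=199, h=35)
violated soft preferences: none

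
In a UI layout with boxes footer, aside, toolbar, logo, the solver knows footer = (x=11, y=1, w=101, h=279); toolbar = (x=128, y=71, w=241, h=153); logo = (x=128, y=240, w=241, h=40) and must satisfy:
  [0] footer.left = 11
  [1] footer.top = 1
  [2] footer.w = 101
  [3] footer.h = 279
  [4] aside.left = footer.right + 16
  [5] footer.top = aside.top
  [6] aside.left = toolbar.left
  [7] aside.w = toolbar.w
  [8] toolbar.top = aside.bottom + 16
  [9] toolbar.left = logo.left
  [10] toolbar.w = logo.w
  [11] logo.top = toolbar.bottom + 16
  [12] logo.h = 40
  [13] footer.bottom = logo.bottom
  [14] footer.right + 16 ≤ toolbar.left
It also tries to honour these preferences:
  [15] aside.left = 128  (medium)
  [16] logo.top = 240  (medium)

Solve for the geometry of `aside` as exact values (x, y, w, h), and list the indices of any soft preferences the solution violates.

1. aside.x = 128  [aside.left = footer.right + 16]
2. aside.y = 1  [footer.top = aside.top]
3. aside.w = 241  [aside.w = toolbar.w]
4. aside.h = 54  [toolbar.top = aside.bottom + 16]

aside = (x=128, y=1, w=241, h=54)
violated soft preferences: none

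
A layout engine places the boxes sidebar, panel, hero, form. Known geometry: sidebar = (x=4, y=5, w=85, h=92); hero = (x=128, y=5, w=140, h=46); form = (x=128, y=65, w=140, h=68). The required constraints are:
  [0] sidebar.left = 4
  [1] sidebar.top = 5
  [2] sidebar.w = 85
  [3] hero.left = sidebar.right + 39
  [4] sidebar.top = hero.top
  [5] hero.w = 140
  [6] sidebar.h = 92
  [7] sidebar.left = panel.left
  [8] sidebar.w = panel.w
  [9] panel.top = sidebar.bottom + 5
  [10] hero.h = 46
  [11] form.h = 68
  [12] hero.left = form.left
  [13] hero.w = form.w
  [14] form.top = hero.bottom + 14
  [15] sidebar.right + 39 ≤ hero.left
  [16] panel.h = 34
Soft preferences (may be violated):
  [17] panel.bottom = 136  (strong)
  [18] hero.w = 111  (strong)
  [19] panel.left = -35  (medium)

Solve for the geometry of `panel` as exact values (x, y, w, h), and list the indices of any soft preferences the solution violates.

panel = (x=4, y=102, w=85, h=34)
violated soft preferences: 18, 19

1. panel.x = 4  [sidebar.left = panel.left]
2. panel.w = 85  [sidebar.w = panel.w]
3. panel.y = 102  [panel.top = sidebar.bottom + 5]
4. panel.h = 34  [panel.h = 34]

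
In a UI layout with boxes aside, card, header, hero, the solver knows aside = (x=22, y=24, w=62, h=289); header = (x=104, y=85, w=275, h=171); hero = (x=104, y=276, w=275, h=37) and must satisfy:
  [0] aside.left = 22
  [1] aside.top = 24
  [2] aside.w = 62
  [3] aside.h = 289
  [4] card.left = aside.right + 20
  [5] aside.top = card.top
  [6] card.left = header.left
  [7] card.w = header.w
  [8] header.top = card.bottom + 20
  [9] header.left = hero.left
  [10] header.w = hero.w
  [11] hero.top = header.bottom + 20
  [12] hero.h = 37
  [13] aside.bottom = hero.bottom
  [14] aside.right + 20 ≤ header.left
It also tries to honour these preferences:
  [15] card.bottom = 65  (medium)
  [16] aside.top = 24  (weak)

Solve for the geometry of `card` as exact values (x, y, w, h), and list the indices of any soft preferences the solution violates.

1. card.x = 104  [card.left = aside.right + 20]
2. card.y = 24  [aside.top = card.top]
3. card.w = 275  [card.w = header.w]
4. card.h = 41  [header.top = card.bottom + 20]

card = (x=104, y=24, w=275, h=41)
violated soft preferences: none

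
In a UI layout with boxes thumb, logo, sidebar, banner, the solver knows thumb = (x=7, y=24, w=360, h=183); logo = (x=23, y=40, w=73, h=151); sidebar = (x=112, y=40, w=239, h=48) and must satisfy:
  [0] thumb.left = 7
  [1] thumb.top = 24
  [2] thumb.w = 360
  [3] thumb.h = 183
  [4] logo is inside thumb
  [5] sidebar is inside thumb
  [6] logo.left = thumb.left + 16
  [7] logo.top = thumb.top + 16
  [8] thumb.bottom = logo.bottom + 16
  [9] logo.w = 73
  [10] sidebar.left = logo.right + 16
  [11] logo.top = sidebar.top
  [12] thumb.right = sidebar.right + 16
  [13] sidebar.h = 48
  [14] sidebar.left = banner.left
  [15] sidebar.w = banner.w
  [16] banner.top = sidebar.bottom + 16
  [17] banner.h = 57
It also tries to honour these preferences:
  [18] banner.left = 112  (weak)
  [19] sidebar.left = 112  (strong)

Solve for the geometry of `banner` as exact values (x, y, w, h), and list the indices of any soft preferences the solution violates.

1. banner.x = 112  [sidebar.left = banner.left]
2. banner.w = 239  [sidebar.w = banner.w]
3. banner.y = 104  [banner.top = sidebar.bottom + 16]
4. banner.h = 57  [banner.h = 57]

banner = (x=112, y=104, w=239, h=57)
violated soft preferences: none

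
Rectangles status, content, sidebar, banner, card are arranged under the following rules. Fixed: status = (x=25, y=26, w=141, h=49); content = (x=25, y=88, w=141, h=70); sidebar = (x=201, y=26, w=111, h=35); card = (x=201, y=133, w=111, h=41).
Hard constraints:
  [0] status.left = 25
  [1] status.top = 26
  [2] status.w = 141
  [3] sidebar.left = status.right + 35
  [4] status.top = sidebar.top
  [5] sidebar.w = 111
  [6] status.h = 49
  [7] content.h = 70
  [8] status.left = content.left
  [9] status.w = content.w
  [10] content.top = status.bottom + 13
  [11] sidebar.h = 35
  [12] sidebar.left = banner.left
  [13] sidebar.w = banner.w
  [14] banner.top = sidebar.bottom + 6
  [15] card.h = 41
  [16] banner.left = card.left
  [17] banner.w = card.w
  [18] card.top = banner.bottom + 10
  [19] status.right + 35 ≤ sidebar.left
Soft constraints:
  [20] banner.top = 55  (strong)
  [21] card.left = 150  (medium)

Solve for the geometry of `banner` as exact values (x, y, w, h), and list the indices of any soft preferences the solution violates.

banner = (x=201, y=67, w=111, h=56)
violated soft preferences: 20, 21

1. banner.x = 201  [sidebar.left = banner.left]
2. banner.w = 111  [sidebar.w = banner.w]
3. banner.y = 67  [banner.top = sidebar.bottom + 6]
4. banner.h = 56  [card.top = banner.bottom + 10]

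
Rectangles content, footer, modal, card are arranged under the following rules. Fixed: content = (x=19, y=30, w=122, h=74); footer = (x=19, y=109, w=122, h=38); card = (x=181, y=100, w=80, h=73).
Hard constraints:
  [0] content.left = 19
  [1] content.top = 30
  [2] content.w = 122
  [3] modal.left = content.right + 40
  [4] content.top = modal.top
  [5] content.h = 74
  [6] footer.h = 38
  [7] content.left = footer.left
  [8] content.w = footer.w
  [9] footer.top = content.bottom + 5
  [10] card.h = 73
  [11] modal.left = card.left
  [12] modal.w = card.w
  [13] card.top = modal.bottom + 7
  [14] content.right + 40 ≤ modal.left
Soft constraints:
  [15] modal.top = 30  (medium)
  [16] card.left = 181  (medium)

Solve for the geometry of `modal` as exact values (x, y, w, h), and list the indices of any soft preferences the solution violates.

modal = (x=181, y=30, w=80, h=63)
violated soft preferences: none

1. modal.x = 181  [modal.left = content.right + 40]
2. modal.y = 30  [content.top = modal.top]
3. modal.w = 80  [modal.w = card.w]
4. modal.h = 63  [card.top = modal.bottom + 7]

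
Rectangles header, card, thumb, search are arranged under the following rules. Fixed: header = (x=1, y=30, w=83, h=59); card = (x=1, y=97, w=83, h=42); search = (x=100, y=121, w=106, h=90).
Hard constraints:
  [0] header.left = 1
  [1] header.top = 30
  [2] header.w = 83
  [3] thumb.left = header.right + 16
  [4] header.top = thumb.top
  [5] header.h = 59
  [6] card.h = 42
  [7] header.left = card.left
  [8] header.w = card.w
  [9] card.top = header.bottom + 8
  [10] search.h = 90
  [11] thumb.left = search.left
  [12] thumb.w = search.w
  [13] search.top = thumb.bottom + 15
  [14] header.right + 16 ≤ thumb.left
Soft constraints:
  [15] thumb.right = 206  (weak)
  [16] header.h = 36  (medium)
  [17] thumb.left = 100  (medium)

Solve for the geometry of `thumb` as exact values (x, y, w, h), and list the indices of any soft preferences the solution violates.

thumb = (x=100, y=30, w=106, h=76)
violated soft preferences: 16

1. thumb.x = 100  [thumb.left = header.right + 16]
2. thumb.y = 30  [header.top = thumb.top]
3. thumb.w = 106  [thumb.w = search.w]
4. thumb.h = 76  [search.top = thumb.bottom + 15]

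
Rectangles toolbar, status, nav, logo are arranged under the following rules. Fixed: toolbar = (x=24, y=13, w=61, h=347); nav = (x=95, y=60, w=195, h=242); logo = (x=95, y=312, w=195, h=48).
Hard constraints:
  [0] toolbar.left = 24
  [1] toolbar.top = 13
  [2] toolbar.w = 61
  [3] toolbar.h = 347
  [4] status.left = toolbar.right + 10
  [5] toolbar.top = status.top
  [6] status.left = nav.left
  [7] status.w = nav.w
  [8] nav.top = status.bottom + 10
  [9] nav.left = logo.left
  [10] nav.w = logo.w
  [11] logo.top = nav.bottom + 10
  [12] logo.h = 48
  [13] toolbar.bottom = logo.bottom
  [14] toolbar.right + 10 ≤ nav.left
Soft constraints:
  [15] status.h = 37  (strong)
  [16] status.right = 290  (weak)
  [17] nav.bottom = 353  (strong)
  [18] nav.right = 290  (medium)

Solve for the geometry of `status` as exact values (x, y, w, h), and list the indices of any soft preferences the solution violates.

1. status.x = 95  [status.left = toolbar.right + 10]
2. status.y = 13  [toolbar.top = status.top]
3. status.w = 195  [status.w = nav.w]
4. status.h = 37  [nav.top = status.bottom + 10]

status = (x=95, y=13, w=195, h=37)
violated soft preferences: 17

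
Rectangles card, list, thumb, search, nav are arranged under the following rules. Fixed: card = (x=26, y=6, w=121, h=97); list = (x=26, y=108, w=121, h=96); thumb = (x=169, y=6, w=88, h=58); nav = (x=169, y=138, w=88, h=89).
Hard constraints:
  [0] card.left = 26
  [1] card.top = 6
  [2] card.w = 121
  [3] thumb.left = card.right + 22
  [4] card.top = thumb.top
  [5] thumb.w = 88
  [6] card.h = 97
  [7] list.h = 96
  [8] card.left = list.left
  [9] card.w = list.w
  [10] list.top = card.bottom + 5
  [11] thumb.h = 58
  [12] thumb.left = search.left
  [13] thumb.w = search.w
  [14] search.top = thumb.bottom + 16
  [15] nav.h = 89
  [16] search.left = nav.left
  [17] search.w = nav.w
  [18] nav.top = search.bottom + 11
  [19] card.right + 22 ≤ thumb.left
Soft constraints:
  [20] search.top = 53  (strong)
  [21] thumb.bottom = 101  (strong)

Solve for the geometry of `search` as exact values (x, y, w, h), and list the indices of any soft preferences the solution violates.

1. search.x = 169  [thumb.left = search.left]
2. search.w = 88  [thumb.w = search.w]
3. search.y = 80  [search.top = thumb.bottom + 16]
4. search.h = 47  [nav.top = search.bottom + 11]

search = (x=169, y=80, w=88, h=47)
violated soft preferences: 20, 21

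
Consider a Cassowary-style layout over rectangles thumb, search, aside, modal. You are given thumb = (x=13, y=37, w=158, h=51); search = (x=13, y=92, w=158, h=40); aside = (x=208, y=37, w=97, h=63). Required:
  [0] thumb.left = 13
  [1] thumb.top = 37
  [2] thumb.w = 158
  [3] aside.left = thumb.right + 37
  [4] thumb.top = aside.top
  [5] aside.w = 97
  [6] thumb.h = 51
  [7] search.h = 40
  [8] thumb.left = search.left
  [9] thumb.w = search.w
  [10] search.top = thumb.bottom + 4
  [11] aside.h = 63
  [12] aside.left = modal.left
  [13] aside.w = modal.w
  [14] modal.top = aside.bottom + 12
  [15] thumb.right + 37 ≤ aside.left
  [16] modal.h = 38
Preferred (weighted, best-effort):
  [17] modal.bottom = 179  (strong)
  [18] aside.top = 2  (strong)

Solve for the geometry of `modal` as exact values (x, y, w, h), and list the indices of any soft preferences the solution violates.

1. modal.x = 208  [aside.left = modal.left]
2. modal.w = 97  [aside.w = modal.w]
3. modal.y = 112  [modal.top = aside.bottom + 12]
4. modal.h = 38  [modal.h = 38]

modal = (x=208, y=112, w=97, h=38)
violated soft preferences: 17, 18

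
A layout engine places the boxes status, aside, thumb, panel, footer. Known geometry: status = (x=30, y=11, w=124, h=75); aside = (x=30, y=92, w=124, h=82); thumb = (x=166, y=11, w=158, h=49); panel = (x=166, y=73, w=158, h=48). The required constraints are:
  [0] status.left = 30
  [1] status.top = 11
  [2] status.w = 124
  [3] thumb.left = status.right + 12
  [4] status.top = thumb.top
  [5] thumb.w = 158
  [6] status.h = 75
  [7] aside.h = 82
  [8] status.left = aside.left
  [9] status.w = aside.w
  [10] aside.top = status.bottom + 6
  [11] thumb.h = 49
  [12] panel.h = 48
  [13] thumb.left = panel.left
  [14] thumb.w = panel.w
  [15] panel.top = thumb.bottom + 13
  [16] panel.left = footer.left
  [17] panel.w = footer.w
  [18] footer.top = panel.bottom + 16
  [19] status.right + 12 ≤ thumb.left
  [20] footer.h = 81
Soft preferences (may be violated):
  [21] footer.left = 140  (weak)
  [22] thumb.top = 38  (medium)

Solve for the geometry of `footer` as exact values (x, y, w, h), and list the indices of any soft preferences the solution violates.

footer = (x=166, y=137, w=158, h=81)
violated soft preferences: 21, 22

1. footer.x = 166  [panel.left = footer.left]
2. footer.w = 158  [panel.w = footer.w]
3. footer.y = 137  [footer.top = panel.bottom + 16]
4. footer.h = 81  [footer.h = 81]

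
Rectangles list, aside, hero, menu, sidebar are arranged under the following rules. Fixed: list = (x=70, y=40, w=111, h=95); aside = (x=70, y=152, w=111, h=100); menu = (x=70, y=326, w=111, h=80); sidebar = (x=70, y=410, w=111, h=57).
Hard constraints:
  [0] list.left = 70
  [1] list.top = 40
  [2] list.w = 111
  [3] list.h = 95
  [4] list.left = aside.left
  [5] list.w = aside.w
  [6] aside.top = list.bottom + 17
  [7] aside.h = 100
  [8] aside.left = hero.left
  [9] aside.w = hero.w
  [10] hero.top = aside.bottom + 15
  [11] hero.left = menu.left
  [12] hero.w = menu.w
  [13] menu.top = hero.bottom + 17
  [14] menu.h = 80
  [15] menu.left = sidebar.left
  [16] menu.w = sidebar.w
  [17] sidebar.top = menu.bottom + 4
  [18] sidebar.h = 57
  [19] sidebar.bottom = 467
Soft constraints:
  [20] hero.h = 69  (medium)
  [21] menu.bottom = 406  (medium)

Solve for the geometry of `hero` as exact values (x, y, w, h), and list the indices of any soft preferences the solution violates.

1. hero.x = 70  [aside.left = hero.left]
2. hero.w = 111  [aside.w = hero.w]
3. hero.y = 267  [hero.top = aside.bottom + 15]
4. hero.h = 42  [menu.top = hero.bottom + 17]

hero = (x=70, y=267, w=111, h=42)
violated soft preferences: 20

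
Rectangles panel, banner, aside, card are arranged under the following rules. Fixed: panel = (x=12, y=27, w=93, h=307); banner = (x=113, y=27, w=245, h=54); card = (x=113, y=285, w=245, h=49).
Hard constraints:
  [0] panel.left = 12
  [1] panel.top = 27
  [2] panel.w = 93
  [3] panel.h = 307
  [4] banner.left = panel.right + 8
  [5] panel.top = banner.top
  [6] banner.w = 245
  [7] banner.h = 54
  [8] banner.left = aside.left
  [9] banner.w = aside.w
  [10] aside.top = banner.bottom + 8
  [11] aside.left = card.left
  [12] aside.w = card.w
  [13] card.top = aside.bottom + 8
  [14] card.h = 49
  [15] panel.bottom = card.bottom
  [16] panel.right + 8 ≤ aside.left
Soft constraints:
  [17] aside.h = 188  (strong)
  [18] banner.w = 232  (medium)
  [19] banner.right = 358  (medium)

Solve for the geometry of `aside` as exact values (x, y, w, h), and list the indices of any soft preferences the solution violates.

aside = (x=113, y=89, w=245, h=188)
violated soft preferences: 18

1. aside.x = 113  [banner.left = aside.left]
2. aside.w = 245  [banner.w = aside.w]
3. aside.y = 89  [aside.top = banner.bottom + 8]
4. aside.h = 188  [card.top = aside.bottom + 8]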